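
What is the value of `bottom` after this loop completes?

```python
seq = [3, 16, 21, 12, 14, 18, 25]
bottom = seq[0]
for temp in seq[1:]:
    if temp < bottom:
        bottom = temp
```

Minimum of [3, 16, 21, 12, 14, 18, 25]
`bottom` takes the values: 3

Answer: 3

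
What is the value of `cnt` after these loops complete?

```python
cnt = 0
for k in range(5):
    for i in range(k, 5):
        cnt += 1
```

Upper triangle: 5 + 4 + ... + 1
`cnt` takes the values: 0 → 1 → 2 → 3 → 4 → 5 → 6 → 7 → 8 → 9 → 10 → 11 → 12 → 13 → 14 → 15

Answer: 15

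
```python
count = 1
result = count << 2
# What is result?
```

Trace:
`count = 1` → count = 1
`result = count << 2` → result = 4
So result = 4

Answer: 4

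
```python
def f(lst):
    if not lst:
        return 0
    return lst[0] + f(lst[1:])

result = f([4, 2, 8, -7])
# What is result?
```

4 + 2 + 8 + (-7) + 0 = 7

Answer: 7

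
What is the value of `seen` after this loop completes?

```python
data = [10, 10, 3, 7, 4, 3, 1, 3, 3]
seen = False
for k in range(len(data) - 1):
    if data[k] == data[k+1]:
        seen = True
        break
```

Check consecutive duplicates in [10, 10, 3, 7, 4, 3, 1, 3, 3]
`seen` takes the values: False → True

Answer: True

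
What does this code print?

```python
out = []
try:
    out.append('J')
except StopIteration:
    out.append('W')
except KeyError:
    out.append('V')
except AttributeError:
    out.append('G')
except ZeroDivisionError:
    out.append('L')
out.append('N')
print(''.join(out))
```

Execution trace: 'J' (try body, no exception) → 'N' (after the try/except). Output: JN

Answer: JN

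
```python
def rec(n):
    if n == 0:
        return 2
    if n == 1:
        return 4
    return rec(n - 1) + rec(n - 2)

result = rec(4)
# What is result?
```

Build up from base cases: rec(0)=2, rec(1)=4, rec(2)=6, rec(3)=10, rec(4)=16

Answer: 16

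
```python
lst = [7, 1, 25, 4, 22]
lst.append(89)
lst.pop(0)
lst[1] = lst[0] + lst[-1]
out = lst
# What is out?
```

Trace:
`lst = [7, 1, 25, 4, 22]` → lst = [7, 1, 25, 4, 22]
`lst.append(89)` → lst = [7, 1, 25, 4, 22, 89]
`lst.pop(0)` → lst = [1, 25, 4, 22, 89]
`lst[1] = lst[0] + lst[-1]` → lst = [1, 90, 4, 22, 89]
`out = lst` → out = [1, 90, 4, 22, 89]
So out = [1, 90, 4, 22, 89]

Answer: [1, 90, 4, 22, 89]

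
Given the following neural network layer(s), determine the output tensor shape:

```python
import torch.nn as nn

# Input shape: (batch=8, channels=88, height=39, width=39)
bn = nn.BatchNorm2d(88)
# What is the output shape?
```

Input: (8, 88, 39, 39) -> Output: (8, 88, 39, 39)

Answer: (8, 88, 39, 39)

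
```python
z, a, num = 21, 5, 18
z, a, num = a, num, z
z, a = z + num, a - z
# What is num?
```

Trace:
`z, a, num = 21, 5, 18` → z = 21; a = 5; num = 18
`z, a, num = a, num, z` → z = 5; a = 18; num = 21
`z, a = z + num, a - z` → z = 26; a = 13
So num = 21

Answer: 21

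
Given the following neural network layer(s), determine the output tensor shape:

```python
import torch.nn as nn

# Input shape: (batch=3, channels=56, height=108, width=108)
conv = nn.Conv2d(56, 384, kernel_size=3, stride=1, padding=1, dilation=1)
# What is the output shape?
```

Input: (3, 56, 108, 108) -> Output: (3, 384, 108, 108)

Answer: (3, 384, 108, 108)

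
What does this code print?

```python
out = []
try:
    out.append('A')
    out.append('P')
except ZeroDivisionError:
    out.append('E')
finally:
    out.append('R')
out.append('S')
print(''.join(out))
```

Execution trace: 'A' (try body) → 'P' (try body, no exception) → 'R' (finally) → 'S' (after the try/except). Output: APRS

Answer: APRS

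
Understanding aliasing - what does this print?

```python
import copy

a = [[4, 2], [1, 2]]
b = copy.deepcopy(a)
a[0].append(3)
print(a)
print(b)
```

Key concept: deep copy is fully independent.
Step by step:
`a = [[4, 2], [1, 2]]` → a = [[4, 2], [1, 2]]
`b = copy.deepcopy(a)` → b = [[4, 2], [1, 2]]
`a[0].append(3)` → a = [[4, 2, 3], [1, 2]]
`print(a)` → prints [[4, 2, 3], [1, 2]]
`print(b)` → prints [[4, 2], [1, 2]]

Answer:
[[4, 2, 3], [1, 2]]
[[4, 2], [1, 2]]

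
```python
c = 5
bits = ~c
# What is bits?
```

Trace:
`c = 5` → c = 5
`bits = ~c` → bits = -6
So bits = -6

Answer: -6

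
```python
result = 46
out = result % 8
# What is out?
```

Trace:
`result = 46` → result = 46
`out = result % 8` → out = 6
So out = 6

Answer: 6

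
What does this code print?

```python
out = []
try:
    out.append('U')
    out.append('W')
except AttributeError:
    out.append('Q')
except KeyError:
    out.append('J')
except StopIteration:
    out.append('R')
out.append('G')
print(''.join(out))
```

Execution trace: 'U' (try body) → 'W' (try body, no exception) → 'G' (after the try/except). Output: UWG

Answer: UWG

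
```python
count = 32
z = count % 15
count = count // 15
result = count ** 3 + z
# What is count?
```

Trace:
`count = 32` → count = 32
`z = count % 15` → z = 2
`count = count // 15` → count = 2
`result = count ** 3 + z` → result = 10
So count = 2

Answer: 2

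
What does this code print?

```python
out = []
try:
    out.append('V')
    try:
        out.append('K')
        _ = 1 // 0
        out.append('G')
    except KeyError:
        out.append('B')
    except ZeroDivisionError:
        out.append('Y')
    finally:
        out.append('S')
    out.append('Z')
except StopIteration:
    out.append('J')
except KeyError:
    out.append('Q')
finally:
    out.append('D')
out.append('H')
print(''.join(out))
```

Execution trace: 'V' (try body) → 'K' (inner try body) → 'Y' (inner except ZeroDivisionError) → 'S' (inner finally) → 'Z' (try body, no exception) → 'D' (finally) → 'H' (after the try/except). Output: VKYSZDH

Answer: VKYSZDH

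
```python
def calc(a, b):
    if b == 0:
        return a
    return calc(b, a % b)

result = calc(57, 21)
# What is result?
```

calc(57, 21) -> calc(21, 15) -> calc(15, 6) -> calc(6, 3) -> calc(3, 0) -> 3

Answer: 3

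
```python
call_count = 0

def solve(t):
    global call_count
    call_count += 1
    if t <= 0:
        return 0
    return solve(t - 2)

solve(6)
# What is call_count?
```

Linear recursion stepping by 2: 4 calls from t=6 down to ≤0.

Answer: 4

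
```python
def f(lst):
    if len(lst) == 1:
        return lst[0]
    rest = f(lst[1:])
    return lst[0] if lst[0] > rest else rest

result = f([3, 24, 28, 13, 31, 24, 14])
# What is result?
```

Recursive max over [3, 24, 28, 13, 31, 24, 14] = 31

Answer: 31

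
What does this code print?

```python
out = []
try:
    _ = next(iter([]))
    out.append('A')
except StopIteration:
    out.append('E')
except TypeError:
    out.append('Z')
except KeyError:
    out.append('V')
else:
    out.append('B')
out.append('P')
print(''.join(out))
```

Execution trace: 'E' (except StopIteration) → 'P' (after the try/except). Output: EP

Answer: EP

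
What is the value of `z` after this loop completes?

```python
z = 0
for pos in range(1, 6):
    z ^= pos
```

XOR of 1 to 5
`z` takes the values: 0 → 1 → 3 → 0 → 4 → 1

Answer: 1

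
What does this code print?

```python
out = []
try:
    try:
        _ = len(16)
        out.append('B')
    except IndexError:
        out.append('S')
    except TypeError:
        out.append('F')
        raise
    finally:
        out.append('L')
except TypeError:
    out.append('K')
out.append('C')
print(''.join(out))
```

Execution trace: 'F' (except TypeError) → 'L' (finally) → 'K' (outer except TypeError) → 'C' (after the try/except). Output: FLKC

Answer: FLKC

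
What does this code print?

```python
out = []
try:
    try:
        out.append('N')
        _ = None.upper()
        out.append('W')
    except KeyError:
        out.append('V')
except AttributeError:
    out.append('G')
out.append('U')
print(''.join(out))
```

Execution trace: 'N' (try body) → 'G' (outer except AttributeError) → 'U' (after the try/except). Output: NGU

Answer: NGU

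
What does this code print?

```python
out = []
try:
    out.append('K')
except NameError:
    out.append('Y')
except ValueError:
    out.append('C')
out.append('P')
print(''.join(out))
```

Execution trace: 'K' (try body, no exception) → 'P' (after the try/except). Output: KP

Answer: KP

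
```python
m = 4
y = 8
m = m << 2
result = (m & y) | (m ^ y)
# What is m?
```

Trace:
`m = 4` → m = 4
`y = 8` → y = 8
`m = m << 2` → m = 16
`result = (m & y) | (m ^ y)` → result = 24
So m = 16

Answer: 16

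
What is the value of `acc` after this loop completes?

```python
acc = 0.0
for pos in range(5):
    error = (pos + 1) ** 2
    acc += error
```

Sum of squared losses 1² + 2² + ... + 5²
`acc` takes the values: 0.0 → 1.0 → 5.0 → 14.0 → 30.0 → 55.0

Answer: 55.0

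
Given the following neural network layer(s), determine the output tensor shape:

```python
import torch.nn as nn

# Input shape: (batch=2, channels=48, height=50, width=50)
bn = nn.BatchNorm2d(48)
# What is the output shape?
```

Input: (2, 48, 50, 50) -> Output: (2, 48, 50, 50)

Answer: (2, 48, 50, 50)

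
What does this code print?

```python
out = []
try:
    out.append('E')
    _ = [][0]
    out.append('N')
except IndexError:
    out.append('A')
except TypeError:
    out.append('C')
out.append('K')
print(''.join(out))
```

Execution trace: 'E' (try body) → 'A' (except IndexError) → 'K' (after the try/except). Output: EAK

Answer: EAK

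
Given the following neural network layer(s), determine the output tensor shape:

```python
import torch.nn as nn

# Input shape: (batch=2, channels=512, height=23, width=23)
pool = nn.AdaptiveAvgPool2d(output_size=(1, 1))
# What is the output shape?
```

Input: (2, 512, 23, 23) -> Output: (2, 512, 1, 1)

Answer: (2, 512, 1, 1)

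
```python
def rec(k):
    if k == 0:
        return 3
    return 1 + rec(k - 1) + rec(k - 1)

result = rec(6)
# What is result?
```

rec(k) = 1 + 2·rec(k-1), rec(0)=3. Closed form: (3+1)·2^6 - 1 = 255.

Answer: 255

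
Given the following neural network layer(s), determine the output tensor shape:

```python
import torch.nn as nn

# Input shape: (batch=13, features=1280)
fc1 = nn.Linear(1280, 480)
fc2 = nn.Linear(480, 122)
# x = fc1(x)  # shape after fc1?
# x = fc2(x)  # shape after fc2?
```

Input: (13, 1280) -> after fc1: (13, 480) -> Output: (13, 122)

Answer: (13, 122)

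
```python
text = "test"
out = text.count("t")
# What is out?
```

Trace:
`text = "test"` → text = 'test'
`out = text.count("t")` → out = 2
So out = 2

Answer: 2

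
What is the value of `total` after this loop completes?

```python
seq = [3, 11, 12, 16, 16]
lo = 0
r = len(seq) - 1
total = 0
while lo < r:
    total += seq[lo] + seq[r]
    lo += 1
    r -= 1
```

Sum of pairs from ends
`total` takes the values: 0 → 19 → 46

Answer: 46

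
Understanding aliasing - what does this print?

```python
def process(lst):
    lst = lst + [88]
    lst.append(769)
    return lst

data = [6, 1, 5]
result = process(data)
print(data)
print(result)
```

Key concept: rebinding parameter vs mutation.
Step by step:
`data = [6, 1, 5]` → data = [6, 1, 5]
`result = process(data)` → result = [6, 1, 5, 88, 769]
`print(data)` → prints [6, 1, 5]
`print(result)` → prints [6, 1, 5, 88, 769]

Answer:
[6, 1, 5]
[6, 1, 5, 88, 769]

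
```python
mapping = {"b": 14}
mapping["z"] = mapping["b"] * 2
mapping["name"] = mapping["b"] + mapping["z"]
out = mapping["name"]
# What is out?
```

Trace:
`mapping = {"b": 14}` → mapping = {'b': 14}
`mapping["z"] = mapping["b"] * 2` → mapping = {'b': 14, 'z': 28}
`mapping["name"] = mapping["b"] + mapping["z"]` → mapping = {'b': 14, 'z': 28, 'name': 42}
`out = mapping["name"]` → out = 42
So out = 42

Answer: 42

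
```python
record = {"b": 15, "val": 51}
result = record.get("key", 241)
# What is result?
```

Trace:
`record = {"b": 15, "val": 51}` → record = {'b': 15, 'val': 51}
`result = record.get("key", 241)` → result = 241
So result = 241

Answer: 241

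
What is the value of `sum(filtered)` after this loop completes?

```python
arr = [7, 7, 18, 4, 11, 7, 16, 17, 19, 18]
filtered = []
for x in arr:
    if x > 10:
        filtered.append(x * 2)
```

Sum of doubled values > 10
`filtered` takes the values: [] → [36] → [36, 22] → [36, 22, 32] → [36, 22, 32, 34] → [36, 22, 32, 34, 38] → [36, 22, 32, 34, 38, 36]
So `sum(filtered)` = 198

Answer: 198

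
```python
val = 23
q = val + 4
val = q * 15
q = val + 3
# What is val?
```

Trace:
`val = 23` → val = 23
`q = val + 4` → q = 27
`val = q * 15` → val = 405
`q = val + 3` → q = 408
So val = 405

Answer: 405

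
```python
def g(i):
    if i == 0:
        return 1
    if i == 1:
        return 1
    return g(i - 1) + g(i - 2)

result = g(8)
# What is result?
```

Build up from base cases: g(0)=1, g(1)=1, g(2)=2, g(3)=3, g(4)=5, g(5)=8, g(6)=13, ..., g(8)=34

Answer: 34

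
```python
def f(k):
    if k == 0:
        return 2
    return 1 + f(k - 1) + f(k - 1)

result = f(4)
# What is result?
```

f(k) = 1 + 2·f(k-1), f(0)=2. Closed form: (2+1)·2^4 - 1 = 47.

Answer: 47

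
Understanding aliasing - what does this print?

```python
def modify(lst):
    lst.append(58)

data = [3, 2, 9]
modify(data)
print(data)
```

Key concept: function modifies passed list.
Step by step:
`data = [3, 2, 9]` → data = [3, 2, 9]
`modify(data)` → data = [3, 2, 9, 58]
`print(data)` → prints [3, 2, 9, 58]

Answer: [3, 2, 9, 58]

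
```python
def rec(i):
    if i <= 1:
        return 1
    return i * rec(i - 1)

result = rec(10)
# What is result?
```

rec(10) = 10 * 9 * 8 * 7 * 6 * 5 * 4 * 3 * 2 * 1 = 3628800

Answer: 3628800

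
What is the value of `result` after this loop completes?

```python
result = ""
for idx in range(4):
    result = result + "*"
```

Repeat '*' 4 times
`result` takes the values: "" → "*" → "**" → "***" → "****"

Answer: "****"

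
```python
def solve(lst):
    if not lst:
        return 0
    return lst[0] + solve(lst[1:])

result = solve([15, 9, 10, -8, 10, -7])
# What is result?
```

15 + 9 + 10 + (-8) + 10 + (-7) + 0 = 29

Answer: 29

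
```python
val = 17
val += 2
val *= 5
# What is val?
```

Trace:
`val = 17` → val = 17
`val += 2` → val = 19
`val *= 5` → val = 95
So val = 95

Answer: 95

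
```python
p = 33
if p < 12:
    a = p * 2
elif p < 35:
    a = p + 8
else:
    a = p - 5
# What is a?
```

Trace:
`p = 33` → p = 33
`if p < 12: ...` → p < 12 is False, p < 35 is True → a = 41
So a = 41

Answer: 41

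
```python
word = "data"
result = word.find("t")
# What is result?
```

Trace:
`word = "data"` → word = 'data'
`result = word.find("t")` → result = 2
So result = 2

Answer: 2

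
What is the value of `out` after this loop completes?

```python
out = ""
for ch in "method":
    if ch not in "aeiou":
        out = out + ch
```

Remove vowels from 'method'
`out` takes the values: "" → "m" → "mt" → "mth" → "mthd"

Answer: "mthd"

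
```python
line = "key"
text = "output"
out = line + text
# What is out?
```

Trace:
`line = "key"` → line = 'key'
`text = "output"` → text = 'output'
`out = line + text` → out = 'keyoutput'
So out = 'keyoutput'

Answer: 'keyoutput'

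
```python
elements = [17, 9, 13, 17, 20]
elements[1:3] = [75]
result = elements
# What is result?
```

Trace:
`elements = [17, 9, 13, 17, 20]` → elements = [17, 9, 13, 17, 20]
`elements[1:3] = [75]` → elements = [17, 75, 17, 20]
`result = elements` → result = [17, 75, 17, 20]
So result = [17, 75, 17, 20]

Answer: [17, 75, 17, 20]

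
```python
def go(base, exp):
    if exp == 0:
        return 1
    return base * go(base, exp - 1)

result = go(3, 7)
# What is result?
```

go(3, 7) = 3 * 3 * 3 * 3 * 3 * 3 * 3 = 2187

Answer: 2187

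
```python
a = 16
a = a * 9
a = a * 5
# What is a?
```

Trace:
`a = 16` → a = 16
`a = a * 9` → a = 144
`a = a * 5` → a = 720
So a = 720

Answer: 720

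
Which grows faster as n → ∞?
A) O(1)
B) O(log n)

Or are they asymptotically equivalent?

O(1) vs O(log n): Higher order terms dominate.

Answer: B) O(log n) grows faster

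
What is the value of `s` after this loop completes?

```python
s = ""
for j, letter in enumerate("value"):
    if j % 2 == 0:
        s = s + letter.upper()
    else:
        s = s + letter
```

Uppercase even positions in 'value'
`s` takes the values: "" → "V" → "Va" → "VaL" → "VaLu" → "VaLuE"

Answer: "VaLuE"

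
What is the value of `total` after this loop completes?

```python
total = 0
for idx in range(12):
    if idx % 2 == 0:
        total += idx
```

Sum of even numbers 0 to 11
`total` takes the values: 0 → 2 → 6 → 12 → 20 → 30

Answer: 30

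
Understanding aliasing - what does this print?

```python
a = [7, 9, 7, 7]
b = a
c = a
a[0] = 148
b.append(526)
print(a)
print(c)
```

Key concept: multiple aliases.
Step by step:
`a = [7, 9, 7, 7]` → a = [7, 9, 7, 7]
`b = a` → b = [7, 9, 7, 7] (same object as a)
`c = a` → c = [7, 9, 7, 7] (same object as a, b)
`a[0] = 148` → a = [148, 9, 7, 7] (same object as b, c); b = [148, 9, 7, 7] (same object as a, c); c = [148, 9, 7, 7] (same object as a, b)
`b.append(526)` → a = [148, 9, 7, 7, 526] (same object as b, c); b = [148, 9, 7, 7, 526] (same object as a, c); c = [148, 9, 7, 7, 526] (same object as a, b)
`print(a)` → prints [148, 9, 7, 7, 526]
`print(c)` → prints [148, 9, 7, 7, 526]

Answer:
[148, 9, 7, 7, 526]
[148, 9, 7, 7, 526]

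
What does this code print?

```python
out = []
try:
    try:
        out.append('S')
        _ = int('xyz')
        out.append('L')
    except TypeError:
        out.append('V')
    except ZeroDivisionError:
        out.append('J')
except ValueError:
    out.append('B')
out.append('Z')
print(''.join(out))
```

Execution trace: 'S' (try body) → 'B' (outer except ValueError) → 'Z' (after the try/except). Output: SBZ

Answer: SBZ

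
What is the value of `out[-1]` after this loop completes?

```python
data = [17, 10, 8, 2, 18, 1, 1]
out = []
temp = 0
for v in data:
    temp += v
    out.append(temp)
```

Cumulative sum ends at 57
`out` takes the values: [] → [17] → [17, 27] → [17, 27, 35] → [17, 27, 35, 37] → [17, 27, 35, 37, 55] → [17, 27, 35, 37, 55, 56] → [17, 27, 35, 37, 55, 56, 57]
So `out[-1]` = 57

Answer: 57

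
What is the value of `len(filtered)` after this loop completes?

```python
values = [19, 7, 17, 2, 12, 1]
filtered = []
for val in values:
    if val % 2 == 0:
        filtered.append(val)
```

Count even numbers in [19, 7, 17, 2, 12, 1]
`filtered` takes the values: [] → [2] → [2, 12]
So `len(filtered)` = 2

Answer: 2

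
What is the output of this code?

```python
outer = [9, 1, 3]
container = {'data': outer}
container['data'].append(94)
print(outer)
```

Key concept: dict holds reference to list.
Step by step:
`outer = [9, 1, 3]` → outer = [9, 1, 3]
`container = {'data': outer}` → container = {'data': [9, 1, 3]}
`container['data'].append(94)` → outer = [9, 1, 3, 94]; container = {'data': [9, 1, 3, 94]}
`print(outer)` → prints [9, 1, 3, 94]

Answer: [9, 1, 3, 94]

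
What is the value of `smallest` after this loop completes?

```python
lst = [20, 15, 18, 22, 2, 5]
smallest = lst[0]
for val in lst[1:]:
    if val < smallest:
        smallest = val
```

Minimum of [20, 15, 18, 22, 2, 5]
`smallest` takes the values: 20 → 15 → 2

Answer: 2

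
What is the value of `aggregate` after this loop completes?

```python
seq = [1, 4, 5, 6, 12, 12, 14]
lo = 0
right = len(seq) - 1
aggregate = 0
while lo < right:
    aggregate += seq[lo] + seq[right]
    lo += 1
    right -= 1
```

Sum of pairs from ends
`aggregate` takes the values: 0 → 15 → 31 → 48

Answer: 48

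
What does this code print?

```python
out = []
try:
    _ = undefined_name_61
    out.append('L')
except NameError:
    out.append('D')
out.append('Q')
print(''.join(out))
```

Execution trace: 'D' (except NameError) → 'Q' (after the try/except). Output: DQ

Answer: DQ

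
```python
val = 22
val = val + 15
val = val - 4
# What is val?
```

Trace:
`val = 22` → val = 22
`val = val + 15` → val = 37
`val = val - 4` → val = 33
So val = 33

Answer: 33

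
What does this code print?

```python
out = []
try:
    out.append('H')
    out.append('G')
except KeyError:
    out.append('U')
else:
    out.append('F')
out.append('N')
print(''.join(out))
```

Execution trace: 'H' (try body) → 'G' (try body, no exception) → 'F' (else) → 'N' (after the try/except). Output: HGFN

Answer: HGFN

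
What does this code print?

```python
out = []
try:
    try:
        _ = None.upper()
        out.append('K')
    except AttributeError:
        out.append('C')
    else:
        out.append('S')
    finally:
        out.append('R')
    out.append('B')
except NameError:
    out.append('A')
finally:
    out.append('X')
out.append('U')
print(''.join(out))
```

Execution trace: 'C' (inner except AttributeError) → 'R' (inner finally) → 'B' (try body, no exception) → 'X' (finally) → 'U' (after the try/except). Output: CRBXU

Answer: CRBXU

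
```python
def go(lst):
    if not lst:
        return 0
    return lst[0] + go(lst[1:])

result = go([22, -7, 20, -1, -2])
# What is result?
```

22 + (-7) + 20 + (-1) + (-2) + 0 = 32

Answer: 32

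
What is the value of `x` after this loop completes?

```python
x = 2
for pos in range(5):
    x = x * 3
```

Multiply by 3, 5 times: 2 * 3^5 = 486
`x` takes the values: 2 → 6 → 18 → 54 → 162 → 486

Answer: 486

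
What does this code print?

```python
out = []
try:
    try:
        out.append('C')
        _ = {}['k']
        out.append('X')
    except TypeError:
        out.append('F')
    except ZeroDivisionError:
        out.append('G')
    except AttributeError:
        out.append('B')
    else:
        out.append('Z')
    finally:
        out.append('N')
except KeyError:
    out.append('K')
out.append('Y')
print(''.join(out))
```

Execution trace: 'C' (try body) → 'N' (finally) → 'K' (outer except KeyError) → 'Y' (after the try/except). Output: CNKY

Answer: CNKY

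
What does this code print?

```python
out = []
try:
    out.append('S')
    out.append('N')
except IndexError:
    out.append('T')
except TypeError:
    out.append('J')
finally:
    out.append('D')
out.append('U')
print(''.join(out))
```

Execution trace: 'S' (try body) → 'N' (try body, no exception) → 'D' (finally) → 'U' (after the try/except). Output: SNDU

Answer: SNDU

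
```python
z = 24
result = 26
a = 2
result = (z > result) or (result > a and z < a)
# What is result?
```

Trace:
`z = 24` → z = 24
`result = 26` → result = 26
`a = 2` → a = 2
`result = (z > result) or (result > a and z < a)` → result = False
So result = False

Answer: False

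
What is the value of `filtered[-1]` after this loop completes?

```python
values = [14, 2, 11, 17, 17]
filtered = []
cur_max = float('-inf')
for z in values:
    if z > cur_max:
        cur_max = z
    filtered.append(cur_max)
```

Running max ends at 17
`filtered` takes the values: [] → [14] → [14, 14] → [14, 14, 14] → [14, 14, 14, 17] → [14, 14, 14, 17, 17]
So `filtered[-1]` = 17

Answer: 17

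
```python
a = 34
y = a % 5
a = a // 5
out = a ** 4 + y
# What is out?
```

Trace:
`a = 34` → a = 34
`y = a % 5` → y = 4
`a = a // 5` → a = 6
`out = a ** 4 + y` → out = 1300
So out = 1300

Answer: 1300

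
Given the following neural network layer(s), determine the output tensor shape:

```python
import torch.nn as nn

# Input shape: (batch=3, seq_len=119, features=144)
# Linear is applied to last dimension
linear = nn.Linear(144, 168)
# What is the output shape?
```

Input: (3, 119, 144) -> Output: (3, 119, 168)

Answer: (3, 119, 168)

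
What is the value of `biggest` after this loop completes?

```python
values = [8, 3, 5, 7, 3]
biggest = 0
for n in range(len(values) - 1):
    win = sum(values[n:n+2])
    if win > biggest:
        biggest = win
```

Max sum of 2-element window in [8, 3, 5, 7, 3]
`biggest` takes the values: 0 → 11 → 12

Answer: 12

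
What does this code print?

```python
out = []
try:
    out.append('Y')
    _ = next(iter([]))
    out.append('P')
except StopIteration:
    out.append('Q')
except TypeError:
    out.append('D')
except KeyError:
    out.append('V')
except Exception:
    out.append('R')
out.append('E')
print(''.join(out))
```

Execution trace: 'Y' (try body) → 'Q' (except StopIteration) → 'E' (after the try/except). Output: YQE

Answer: YQE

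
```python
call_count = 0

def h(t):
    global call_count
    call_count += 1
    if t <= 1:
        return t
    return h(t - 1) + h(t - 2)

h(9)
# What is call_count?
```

Calls(t) = 1 + Calls(t-1) + Calls(t-2); Calls(0)=Calls(1)=1. For t=9 this gives 109.

Answer: 109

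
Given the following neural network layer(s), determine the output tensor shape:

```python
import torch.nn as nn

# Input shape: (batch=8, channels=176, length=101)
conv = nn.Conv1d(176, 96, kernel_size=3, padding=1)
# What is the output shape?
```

Input: (8, 176, 101) -> Output: (8, 96, 101)

Answer: (8, 96, 101)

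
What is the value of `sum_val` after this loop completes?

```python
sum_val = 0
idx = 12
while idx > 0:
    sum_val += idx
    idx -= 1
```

Sum 12 down to 1
`sum_val` takes the values: 0 → 12 → 23 → 33 → 42 → 50 → 57 → 63 → 68 → 72 → 75 → 77 → 78

Answer: 78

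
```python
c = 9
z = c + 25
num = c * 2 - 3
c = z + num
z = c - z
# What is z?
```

Trace:
`c = 9` → c = 9
`z = c + 25` → z = 34
`num = c * 2 - 3` → num = 15
`c = z + num` → c = 49
`z = c - z` → z = 15
So z = 15

Answer: 15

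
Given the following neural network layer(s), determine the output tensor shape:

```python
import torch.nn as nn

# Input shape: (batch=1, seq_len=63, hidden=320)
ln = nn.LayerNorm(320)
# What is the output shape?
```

Input: (1, 63, 320) -> Output: (1, 63, 320)

Answer: (1, 63, 320)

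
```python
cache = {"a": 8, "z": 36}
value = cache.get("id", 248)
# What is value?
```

Trace:
`cache = {"a": 8, "z": 36}` → cache = {'a': 8, 'z': 36}
`value = cache.get("id", 248)` → value = 248
So value = 248

Answer: 248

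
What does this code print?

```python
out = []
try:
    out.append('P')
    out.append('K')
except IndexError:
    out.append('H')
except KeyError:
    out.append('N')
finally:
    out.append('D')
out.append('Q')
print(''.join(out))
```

Execution trace: 'P' (try body) → 'K' (try body, no exception) → 'D' (finally) → 'Q' (after the try/except). Output: PKDQ

Answer: PKDQ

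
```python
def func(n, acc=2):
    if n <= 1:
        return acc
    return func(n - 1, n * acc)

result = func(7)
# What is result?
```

Accumulator trace (n, acc): (7, 2) -> (6, 14) -> (5, 84) -> (4, 420) -> (3, 1680) -> (2, 5040) -> (1, 10080) -> return 10080

Answer: 10080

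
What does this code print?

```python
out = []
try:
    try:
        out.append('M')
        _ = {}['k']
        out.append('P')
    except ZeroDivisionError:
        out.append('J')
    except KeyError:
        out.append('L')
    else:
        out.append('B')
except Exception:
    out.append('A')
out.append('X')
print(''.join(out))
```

Execution trace: 'M' (inner try body) → 'L' (inner except KeyError) → 'X' (after the try/except). Output: MLX

Answer: MLX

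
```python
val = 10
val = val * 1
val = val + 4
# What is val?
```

Trace:
`val = 10` → val = 10
`val = val * 1` → val = 10
`val = val + 4` → val = 14
So val = 14

Answer: 14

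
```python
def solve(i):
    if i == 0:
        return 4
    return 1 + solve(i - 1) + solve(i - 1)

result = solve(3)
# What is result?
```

solve(i) = 1 + 2·solve(i-1), solve(0)=4. Closed form: (4+1)·2^3 - 1 = 39.

Answer: 39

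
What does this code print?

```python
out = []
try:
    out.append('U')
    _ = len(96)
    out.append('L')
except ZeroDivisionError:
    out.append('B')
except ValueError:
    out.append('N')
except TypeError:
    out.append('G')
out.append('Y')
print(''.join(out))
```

Execution trace: 'U' (try body) → 'G' (except TypeError) → 'Y' (after the try/except). Output: UGY

Answer: UGY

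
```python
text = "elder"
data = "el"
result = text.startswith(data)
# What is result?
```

Trace:
`text = "elder"` → text = 'elder'
`data = "el"` → data = 'el'
`result = text.startswith(data)` → result = True
So result = True

Answer: True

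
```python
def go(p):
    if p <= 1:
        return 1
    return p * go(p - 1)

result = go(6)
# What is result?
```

go(6) = 6 * 5 * 4 * 3 * 2 * 1 = 720

Answer: 720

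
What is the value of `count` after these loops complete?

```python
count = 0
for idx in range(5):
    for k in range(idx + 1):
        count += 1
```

Triangle: 1 + 2 + ... + 5
`count` takes the values: 0 → 1 → 2 → 3 → 4 → 5 → 6 → 7 → 8 → 9 → 10 → 11 → 12 → 13 → 14 → 15

Answer: 15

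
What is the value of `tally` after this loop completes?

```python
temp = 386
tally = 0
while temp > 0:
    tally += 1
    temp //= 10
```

Count digits by repeated division by 10
`tally` takes the values: 0 → 1 → 2 → 3

Answer: 3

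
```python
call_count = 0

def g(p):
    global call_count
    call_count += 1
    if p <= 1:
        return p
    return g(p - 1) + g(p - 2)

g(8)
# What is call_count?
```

Calls(p) = 1 + Calls(p-1) + Calls(p-2); Calls(0)=Calls(1)=1. For p=8 this gives 67.

Answer: 67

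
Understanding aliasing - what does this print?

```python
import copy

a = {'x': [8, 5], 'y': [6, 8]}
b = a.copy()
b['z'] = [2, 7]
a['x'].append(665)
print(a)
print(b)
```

Key concept: shallow copy of dict with mutable values.
Step by step:
`a = {'x': [8, 5], 'y': [6, 8]}` → a = {'x': [8, 5], 'y': [6, 8]}
`b = a.copy()` → b = {'x': [8, 5], 'y': [6, 8]}
`b['z'] = [2, 7]` → b = {'x': [8, 5], 'y': [6, 8], 'z': [2, 7]}
`a['x'].append(665)` → a = {'x': [8, 5, 665], 'y': [6, 8]}; b = {'x': [8, 5, 665], 'y': [6, 8], 'z': [2, 7]}
`print(a)` → prints {'x': [8, 5, 665], 'y': [6, 8]}
`print(b)` → prints {'x': [8, 5, 665], 'y': [6, 8], 'z': [2, 7]}

Answer:
{'x': [8, 5, 665], 'y': [6, 8]}
{'x': [8, 5, 665], 'y': [6, 8], 'z': [2, 7]}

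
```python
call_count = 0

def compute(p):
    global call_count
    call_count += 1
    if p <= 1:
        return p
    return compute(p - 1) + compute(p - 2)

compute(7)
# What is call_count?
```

Calls(p) = 1 + Calls(p-1) + Calls(p-2); Calls(0)=Calls(1)=1. For p=7 this gives 41.

Answer: 41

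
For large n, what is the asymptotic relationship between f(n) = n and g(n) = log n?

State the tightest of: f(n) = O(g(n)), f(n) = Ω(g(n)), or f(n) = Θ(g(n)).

n vs log n: f(n) = Ω(g(n)) but not O(g(n)) — n grows strictly faster than log n.

Answer: f(n) = Ω(g(n)) but not O(g(n)) — n grows strictly faster than log n.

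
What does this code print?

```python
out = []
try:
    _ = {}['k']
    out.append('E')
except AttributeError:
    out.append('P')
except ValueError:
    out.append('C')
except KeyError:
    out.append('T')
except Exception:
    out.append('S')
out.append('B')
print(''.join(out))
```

Execution trace: 'T' (except KeyError) → 'B' (after the try/except). Output: TB

Answer: TB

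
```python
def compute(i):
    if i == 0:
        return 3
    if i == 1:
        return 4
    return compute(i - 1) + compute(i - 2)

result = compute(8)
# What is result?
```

Build up from base cases: compute(0)=3, compute(1)=4, compute(2)=7, compute(3)=11, compute(4)=18, compute(5)=29, compute(6)=47, ..., compute(8)=123

Answer: 123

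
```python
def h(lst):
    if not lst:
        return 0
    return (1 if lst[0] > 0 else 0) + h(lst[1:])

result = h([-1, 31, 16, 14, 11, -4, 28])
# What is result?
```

Count of positive elements in [-1, 31, 16, 14, 11, -4, 28] = 5

Answer: 5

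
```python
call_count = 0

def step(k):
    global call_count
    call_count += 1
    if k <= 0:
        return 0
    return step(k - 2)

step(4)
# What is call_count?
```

Linear recursion stepping by 2: 3 calls from k=4 down to ≤0.

Answer: 3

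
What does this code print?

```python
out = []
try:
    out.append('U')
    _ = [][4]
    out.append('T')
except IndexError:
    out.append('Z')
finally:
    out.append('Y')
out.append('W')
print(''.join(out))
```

Execution trace: 'U' (try body) → 'Z' (except IndexError) → 'Y' (finally) → 'W' (after the try/except). Output: UZYW

Answer: UZYW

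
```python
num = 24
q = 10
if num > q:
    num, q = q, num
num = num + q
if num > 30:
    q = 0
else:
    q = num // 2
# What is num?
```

Trace:
`num = 24` → num = 24
`q = 10` → q = 10
`if num > q: ...` → num > q is True → num = 10; q = 24
`num = num + q` → num = 34
`if num > 30: ...` → num > 30 is True → q = 0
So num = 34

Answer: 34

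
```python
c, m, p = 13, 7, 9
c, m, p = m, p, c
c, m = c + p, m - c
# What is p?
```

Trace:
`c, m, p = 13, 7, 9` → c = 13; m = 7; p = 9
`c, m, p = m, p, c` → c = 7; m = 9; p = 13
`c, m = c + p, m - c` → c = 20; m = 2
So p = 13

Answer: 13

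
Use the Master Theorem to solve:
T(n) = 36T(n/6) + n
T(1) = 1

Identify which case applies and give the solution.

a=36, b=6, f(n)=n. log_6(36) = 2. Since c=1 < 2, Case 1 applies: T(n) = Θ(n^log_b(a)) = O(n^2).

Answer: O(n^2) - Case 1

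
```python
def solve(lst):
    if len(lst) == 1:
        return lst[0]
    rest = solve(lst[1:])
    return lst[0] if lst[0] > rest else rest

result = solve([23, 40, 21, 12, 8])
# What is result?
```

Recursive max over [23, 40, 21, 12, 8] = 40

Answer: 40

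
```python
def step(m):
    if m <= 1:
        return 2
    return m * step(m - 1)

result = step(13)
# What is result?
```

step(13) = 13 * 12 * 11 * 10 * 9 * 8 * 7 * 6 * 5 * 4 * 3 * 2 * 2 = 12454041600

Answer: 12454041600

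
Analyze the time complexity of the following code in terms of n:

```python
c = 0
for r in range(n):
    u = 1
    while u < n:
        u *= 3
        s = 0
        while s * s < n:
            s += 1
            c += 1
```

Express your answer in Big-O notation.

Each loop level contributes: n × log n × √n. Multiplying the contributions gives O(n√n log n).

Answer: O(n√n log n)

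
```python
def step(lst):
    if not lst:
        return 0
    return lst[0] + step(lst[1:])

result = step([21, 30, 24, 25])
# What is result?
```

21 + 30 + 24 + 25 + 0 = 100

Answer: 100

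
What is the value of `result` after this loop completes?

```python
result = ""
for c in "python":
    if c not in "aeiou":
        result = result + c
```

Remove vowels from 'python'
`result` takes the values: "" → "p" → "py" → "pyt" → "pyth" → "pythn"

Answer: "pythn"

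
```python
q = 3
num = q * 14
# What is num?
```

Trace:
`q = 3` → q = 3
`num = q * 14` → num = 42
So num = 42

Answer: 42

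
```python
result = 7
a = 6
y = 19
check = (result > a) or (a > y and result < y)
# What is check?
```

Trace:
`result = 7` → result = 7
`a = 6` → a = 6
`y = 19` → y = 19
`check = (result > a) or (a > y and result < y)` → check = True
So check = True

Answer: True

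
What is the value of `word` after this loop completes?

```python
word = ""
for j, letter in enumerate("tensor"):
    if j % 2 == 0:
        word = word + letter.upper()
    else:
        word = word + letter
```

Uppercase even positions in 'tensor'
`word` takes the values: "" → "T" → "Te" → "TeN" → "TeNs" → "TeNsO" → "TeNsOr"

Answer: "TeNsOr"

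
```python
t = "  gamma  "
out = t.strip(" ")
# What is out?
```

Trace:
`t = "  gamma  "` → t = '  gamma  '
`out = t.strip(" ")` → out = 'gamma'
So out = 'gamma'

Answer: 'gamma'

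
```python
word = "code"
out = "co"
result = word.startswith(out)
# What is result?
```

Trace:
`word = "code"` → word = 'code'
`out = "co"` → out = 'co'
`result = word.startswith(out)` → result = True
So result = True

Answer: True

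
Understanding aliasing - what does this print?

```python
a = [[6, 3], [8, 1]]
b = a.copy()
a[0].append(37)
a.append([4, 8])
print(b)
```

Key concept: shallow copy with nested lists.
Step by step:
`a = [[6, 3], [8, 1]]` → a = [[6, 3], [8, 1]]
`b = a.copy()` → b = [[6, 3], [8, 1]]
`a[0].append(37)` → a = [[6, 3, 37], [8, 1]]; b = [[6, 3, 37], [8, 1]]
`a.append([4, 8])` → a = [[6, 3, 37], [8, 1], [4, 8]]
`print(b)` → prints [[6, 3, 37], [8, 1]]

Answer: [[6, 3, 37], [8, 1]]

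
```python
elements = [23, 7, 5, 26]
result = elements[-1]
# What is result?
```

Trace:
`elements = [23, 7, 5, 26]` → elements = [23, 7, 5, 26]
`result = elements[-1]` → result = 26
So result = 26

Answer: 26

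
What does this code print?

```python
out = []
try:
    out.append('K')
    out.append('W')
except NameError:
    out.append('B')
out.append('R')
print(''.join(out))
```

Execution trace: 'K' (try body) → 'W' (try body, no exception) → 'R' (after the try/except). Output: KWR

Answer: KWR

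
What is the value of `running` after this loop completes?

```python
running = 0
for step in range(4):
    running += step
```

Sum of 0 to 3 = 6
`running` takes the values: 0 → 1 → 3 → 6

Answer: 6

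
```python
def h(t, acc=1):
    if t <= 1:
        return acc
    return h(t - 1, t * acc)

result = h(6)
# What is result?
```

Accumulator trace (n, acc): (6, 1) -> (5, 6) -> (4, 30) -> (3, 120) -> (2, 360) -> (1, 720) -> return 720

Answer: 720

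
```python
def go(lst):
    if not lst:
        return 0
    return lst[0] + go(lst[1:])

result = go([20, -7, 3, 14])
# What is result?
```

20 + (-7) + 3 + 14 + 0 = 30

Answer: 30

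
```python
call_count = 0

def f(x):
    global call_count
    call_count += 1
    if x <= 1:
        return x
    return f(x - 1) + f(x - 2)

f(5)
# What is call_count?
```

Calls(x) = 1 + Calls(x-1) + Calls(x-2); Calls(0)=Calls(1)=1. For x=5 this gives 15.

Answer: 15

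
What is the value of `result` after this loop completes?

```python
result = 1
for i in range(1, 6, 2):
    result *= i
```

Product of 1, 3, 5, ... up to 5
`result` takes the values: 1 → 3 → 15

Answer: 15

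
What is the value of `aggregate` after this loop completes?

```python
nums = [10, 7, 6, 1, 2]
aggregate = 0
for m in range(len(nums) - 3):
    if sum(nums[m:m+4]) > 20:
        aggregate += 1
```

Count windows with sum > 20
`aggregate` takes the values: 0 → 1

Answer: 1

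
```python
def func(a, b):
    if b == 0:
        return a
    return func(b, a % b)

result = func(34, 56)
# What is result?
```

func(34, 56) -> func(56, 34) -> func(34, 22) -> func(22, 12) -> func(12, 10) -> func(10, 2) -> func(2, 0) -> 2

Answer: 2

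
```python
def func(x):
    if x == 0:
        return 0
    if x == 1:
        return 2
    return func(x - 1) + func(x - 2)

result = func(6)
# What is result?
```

Build up from base cases: func(0)=0, func(1)=2, func(2)=2, func(3)=4, func(4)=6, func(5)=10, func(6)=16

Answer: 16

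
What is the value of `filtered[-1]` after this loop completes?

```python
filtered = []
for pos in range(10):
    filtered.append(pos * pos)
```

Last element of squares 0 to 9
`filtered` takes the values: [] → [0] → [0, 1] → [0, 1, 4] → [0, 1, 4, 9] → [0, 1, 4, 9, 16] → [0, 1, 4, 9, 16, 25] → [0, 1, 4, 9, 16, 25, 36] → [0, 1, 4, 9, 16, 25, 36, 49] → [0, 1, 4, 9, 16, 25, 36, 49, 64] → [0, 1, 4, 9, 16, 25, 36, 49, 64, 81]
So `filtered[-1]` = 81

Answer: 81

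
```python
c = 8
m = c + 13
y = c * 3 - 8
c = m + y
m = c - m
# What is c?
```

Trace:
`c = 8` → c = 8
`m = c + 13` → m = 21
`y = c * 3 - 8` → y = 16
`c = m + y` → c = 37
`m = c - m` → m = 16
So c = 37

Answer: 37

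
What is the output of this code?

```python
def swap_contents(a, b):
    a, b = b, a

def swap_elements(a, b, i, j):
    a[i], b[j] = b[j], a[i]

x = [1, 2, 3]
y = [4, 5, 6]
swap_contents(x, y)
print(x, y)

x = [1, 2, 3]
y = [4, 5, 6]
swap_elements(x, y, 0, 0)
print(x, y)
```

Key concept: parameter rebinding vs mutation.
Step by step:
`x = [1, 2, 3]` → x = [1, 2, 3]
`y = [4, 5, 6]` → y = [4, 5, 6]
`swap_contents(x, y)` → no visible change to tracked variables
`print(x, y)` → prints [1, 2, 3] [4, 5, 6]
`x = [1, 2, 3]` → x = [1, 2, 3]
`y = [4, 5, 6]` → y = [4, 5, 6]
`swap_elements(x, y, 0, 0)` → x = [4, 2, 3]; y = [1, 5, 6]
`print(x, y)` → prints [4, 2, 3] [1, 5, 6]

Answer:
[1, 2, 3] [4, 5, 6]
[4, 2, 3] [1, 5, 6]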